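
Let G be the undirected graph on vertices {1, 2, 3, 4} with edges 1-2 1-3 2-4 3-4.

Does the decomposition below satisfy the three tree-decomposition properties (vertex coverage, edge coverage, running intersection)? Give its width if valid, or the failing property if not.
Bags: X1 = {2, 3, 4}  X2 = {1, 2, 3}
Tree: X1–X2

Yes; width 2.

Vertex coverage: the bags together contain {1, 2, 3, 4}, the full vertex set. Edge coverage: each edge of G has both endpoints in at least one bag. Running intersection: for every vertex, the bags containing it form a connected subtree. All three properties hold, so this is a valid tree decomposition of width max|bag| − 1 = 2, and hence tw(G) ≤ 2.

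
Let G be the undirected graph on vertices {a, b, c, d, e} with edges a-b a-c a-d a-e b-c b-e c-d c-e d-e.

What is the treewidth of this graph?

A width-3 tree decomposition is:
Bags: B1 = {a, b, c, e}  B2 = {a, c, d, e}
Tree: B1–B2
Each bag holds 4 vertices, so the decomposition has width 3, which upper-bounds the treewidth. Conversely, {a, c, d, e} is a clique of size 4, and the vertices of any clique must share a bag in every tree decomposition; so some bag has ≥ 4 vertices and tw(G) ≥ 3. The upper and lower bounds meet at 3, so that is the treewidth.

3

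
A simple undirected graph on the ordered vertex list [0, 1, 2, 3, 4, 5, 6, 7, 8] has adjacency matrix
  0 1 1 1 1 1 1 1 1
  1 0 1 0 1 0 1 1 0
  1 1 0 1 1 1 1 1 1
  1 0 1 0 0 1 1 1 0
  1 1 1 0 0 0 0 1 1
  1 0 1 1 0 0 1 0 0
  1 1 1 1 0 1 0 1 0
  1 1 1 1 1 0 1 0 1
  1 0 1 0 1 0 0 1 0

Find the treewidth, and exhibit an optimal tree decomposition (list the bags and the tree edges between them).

Every bag has size at most 5, so the width is 5 − 1 = 4 and tw(G) ≤ 4. Conversely, {0, 2, 3, 5, 6} is a clique of size 5, and the vertices of any clique must share a bag in every tree decomposition; so some bag has ≥ 5 vertices and tw(G) ≥ 4. The upper and lower bounds meet at 4, so that is the treewidth.

Treewidth 4.
Bags: B1 = {0, 2, 3, 5, 6}  B2 = {0, 2, 3, 6, 7}  B3 = {0, 1, 2, 6, 7}  B4 = {0, 1, 2, 4, 7}  B5 = {0, 2, 4, 7, 8}
Tree: B1–B2, B2–B3, B3–B4, B4–B5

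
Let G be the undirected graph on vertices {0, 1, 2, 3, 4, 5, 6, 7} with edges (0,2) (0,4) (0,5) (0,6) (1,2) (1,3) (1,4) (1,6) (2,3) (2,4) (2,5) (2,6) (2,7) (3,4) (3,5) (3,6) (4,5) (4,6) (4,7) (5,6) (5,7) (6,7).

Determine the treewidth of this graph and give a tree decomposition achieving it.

Every bag has size at most 5, so the width is 5 − 1 = 4 and tw(G) ≤ 4. On the other hand G contains the 5-clique {1, 2, 3, 4, 6}. A clique must lie in a single bag of any decomposition, so no decomposition can have width below 4. Combining the bounds, tw(G) = 4.

Treewidth 4.
One such decomposition:
Bags: B1 = {2, 3, 4, 5, 6}  B2 = {2, 4, 5, 6, 7}  B3 = {0, 2, 4, 5, 6}  B4 = {1, 2, 3, 4, 6}
Tree: B1–B2, B2–B3, B1–B4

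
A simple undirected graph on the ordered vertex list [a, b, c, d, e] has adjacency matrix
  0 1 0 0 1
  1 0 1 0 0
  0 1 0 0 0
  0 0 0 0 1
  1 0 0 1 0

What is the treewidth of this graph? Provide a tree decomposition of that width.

Every bag has size at most 2, so the width is 2 − 1 = 1 and tw(G) ≤ 1. G has an edge, so its treewidth is at least 1. Therefore the treewidth is 1.

Treewidth 1.
One optimal decomposition is:
Bags: B1 = {d, e}  B2 = {a, e}  B3 = {a, b}  B4 = {b, c}
Tree: B1–B2, B2–B3, B3–B4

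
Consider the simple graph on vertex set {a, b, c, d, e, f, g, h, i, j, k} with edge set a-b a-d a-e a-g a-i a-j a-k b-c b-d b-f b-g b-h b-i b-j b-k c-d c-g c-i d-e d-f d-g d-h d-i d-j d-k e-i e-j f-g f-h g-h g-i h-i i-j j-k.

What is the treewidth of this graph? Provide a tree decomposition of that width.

Each bag holds 5 vertices, so the decomposition has width 4, which upper-bounds the treewidth. On the other hand G contains the 5-clique {a, d, e, i, j}. A clique must lie in a single bag of any decomposition, so no decomposition can have width below 4. Combining the bounds, tw(G) = 4.

Treewidth 4.
Bags: B1 = {a, b, d, g, i}  B2 = {b, d, g, h, i}  B3 = {a, b, d, i, j}  B4 = {a, b, d, j, k}  B5 = {b, d, f, g, h}  B6 = {a, d, e, i, j}  B7 = {b, c, d, g, i}
Tree: B1–B2, B1–B3, B3–B4, B2–B5, B3–B6, B2–B7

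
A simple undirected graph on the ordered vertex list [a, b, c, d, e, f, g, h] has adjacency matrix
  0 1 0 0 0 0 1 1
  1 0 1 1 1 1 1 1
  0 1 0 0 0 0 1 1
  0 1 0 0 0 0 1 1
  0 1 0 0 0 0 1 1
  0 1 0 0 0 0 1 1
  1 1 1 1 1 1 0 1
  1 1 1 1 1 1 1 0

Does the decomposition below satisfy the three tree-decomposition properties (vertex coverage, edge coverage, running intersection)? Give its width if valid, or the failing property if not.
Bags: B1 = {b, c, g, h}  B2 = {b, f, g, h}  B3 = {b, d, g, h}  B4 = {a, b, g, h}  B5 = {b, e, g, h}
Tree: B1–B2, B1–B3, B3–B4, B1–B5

Checking the three conditions: (i) the bags cover all of {a, b, c, d, e, f, g, h}; (ii) for each edge, some bag contains both endpoints; (iii) the bags containing any fixed vertex form a subtree. All hold, so the decomposition is valid with width 4 − 1 = 3.

Yes; width 3.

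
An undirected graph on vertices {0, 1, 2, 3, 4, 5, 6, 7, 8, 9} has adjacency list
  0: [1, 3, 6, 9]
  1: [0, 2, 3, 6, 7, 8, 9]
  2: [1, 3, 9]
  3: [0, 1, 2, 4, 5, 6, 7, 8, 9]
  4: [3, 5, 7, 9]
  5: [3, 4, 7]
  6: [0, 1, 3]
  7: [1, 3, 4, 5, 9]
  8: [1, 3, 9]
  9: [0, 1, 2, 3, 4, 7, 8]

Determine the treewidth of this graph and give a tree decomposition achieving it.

Treewidth 3.
Bags: B1 = {3, 4, 7, 9}  B2 = {3, 4, 5, 7}  B3 = {1, 3, 7, 9}  B4 = {1, 3, 8, 9}  B5 = {0, 1, 3, 9}  B6 = {0, 1, 3, 6}  B7 = {1, 2, 3, 9}
Tree: B1–B2, B1–B3, B3–B4, B4–B5, B5–B6, B3–B7

Every bag has size at most 4, so the width is 4 − 1 = 3 and tw(G) ≤ 3. For the lower bound, the 4 vertices {0, 1, 3, 9} are pairwise adjacent, and any tree decomposition puts a clique entirely inside one bag — forcing width ≥ 3. Therefore the treewidth is 3.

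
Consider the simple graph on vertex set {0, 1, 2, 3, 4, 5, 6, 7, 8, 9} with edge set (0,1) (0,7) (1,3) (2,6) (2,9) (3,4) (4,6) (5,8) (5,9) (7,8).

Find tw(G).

2

A width-2 tree decomposition is:
Bags: B1 = {5, 8, 9}  B2 = {2, 8, 9}  B3 = {2, 6, 8}  B4 = {4, 6, 8}  B5 = {3, 4, 8}  B6 = {1, 3, 8}  B7 = {0, 1, 8}  B8 = {0, 7, 8}
Tree: B1–B2, B2–B3, B3–B4, B4–B5, B5–B6, B6–B7, B7–B8
Every bag has size at most 3, so the width is 3 − 1 = 2 and tw(G) ≤ 2. Since 8–5–9–2–6–4–3–1–0–7–8 is a cycle in G, G is not acyclic. Forests are exactly the graphs of treewidth ≤ 1, so tw(G) ≥ 2. Therefore the treewidth is 2.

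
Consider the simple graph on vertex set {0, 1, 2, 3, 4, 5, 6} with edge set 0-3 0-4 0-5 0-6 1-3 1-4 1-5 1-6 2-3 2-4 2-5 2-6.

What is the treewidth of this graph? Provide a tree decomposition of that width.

Treewidth 3.
One optimal decomposition is:
Bags: B1 = {0, 1, 2, 4}  B2 = {0, 1, 2, 3}  B3 = {0, 1, 2, 6}  B4 = {0, 1, 2, 5}
Tree: B1–B2, B2–B3, B3–B4

Every bag has size at most 4, so the width is 4 − 1 = 3 and tw(G) ≤ 3. For the lower bound: the 4 vertex sets {2,4}, {1,3}, {0}, {6} are disjoint, each induces a connected subgraph, and every pair is joined by at least one edge of G. Contracting each set to a single vertex therefore yields K_{4} as a minor, and since treewidth is minor-monotone, tw(G) ≥ tw(K_{4}) = 3. The upper and lower bounds meet at 3, so that is the treewidth.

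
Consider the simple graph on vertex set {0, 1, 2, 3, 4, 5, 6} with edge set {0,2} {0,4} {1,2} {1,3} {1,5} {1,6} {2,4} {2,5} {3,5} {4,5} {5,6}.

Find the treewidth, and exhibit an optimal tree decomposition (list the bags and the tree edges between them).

Treewidth 2.
One optimal decomposition is:
Bags: B1 = {1, 2, 5}  B2 = {1, 3, 5}  B3 = {2, 4, 5}  B4 = {1, 5, 6}  B5 = {0, 2, 4}
Tree: B1–B2, B1–B3, B1–B4, B3–B5

Each bag holds 3 vertices, so the decomposition has width 2, which upper-bounds the treewidth. For the lower bound, the 3 vertices {0, 2, 4} are pairwise adjacent, and any tree decomposition puts a clique entirely inside one bag — forcing width ≥ 2. Combining the bounds, tw(G) = 2.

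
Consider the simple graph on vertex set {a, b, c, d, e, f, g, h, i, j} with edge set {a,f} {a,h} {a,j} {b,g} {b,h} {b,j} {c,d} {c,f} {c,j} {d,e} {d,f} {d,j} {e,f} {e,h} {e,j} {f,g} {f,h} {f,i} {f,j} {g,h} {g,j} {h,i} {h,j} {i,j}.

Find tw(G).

A width-3 tree decomposition is:
Bags: B1 = {d, e, f, j}  B2 = {e, f, h, j}  B3 = {f, g, h, j}  B4 = {b, g, h, j}  B5 = {f, h, i, j}  B6 = {a, f, h, j}  B7 = {c, d, f, j}
Tree: B1–B2, B2–B3, B3–B4, B3–B5, B5–B6, B1–B7
The largest bag has 4 vertices, giving width 3; this decomposition certifies tw(G) ≤ 3. Conversely, {d, e, f, j} is a clique of size 4, and the vertices of any clique must share a bag in every tree decomposition; so some bag has ≥ 4 vertices and tw(G) ≥ 3. The upper and lower bounds meet at 3, so that is the treewidth.

3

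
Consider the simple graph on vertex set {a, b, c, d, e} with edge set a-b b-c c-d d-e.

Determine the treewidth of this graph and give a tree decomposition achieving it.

Every bag has size at most 2, so the width is 2 − 1 = 1 and tw(G) ≤ 1. Since G has at least one edge (e.g. e–d), it is not an edgeless graph, so tw(G) ≥ 1. The upper and lower bounds meet at 1, so that is the treewidth.

Treewidth 1.
One such decomposition:
Bags: B1 = {d, e}  B2 = {c, d}  B3 = {b, c}  B4 = {a, b}
Tree: B1–B2, B2–B3, B3–B4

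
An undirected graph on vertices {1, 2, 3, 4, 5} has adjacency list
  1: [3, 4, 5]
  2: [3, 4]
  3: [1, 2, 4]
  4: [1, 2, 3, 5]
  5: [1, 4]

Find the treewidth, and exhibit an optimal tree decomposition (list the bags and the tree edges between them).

Treewidth 2.
One optimal decomposition is:
Bags: B1 = {1, 4, 5}  B2 = {1, 3, 4}  B3 = {2, 3, 4}
Tree: B1–B2, B2–B3

Each bag holds 3 vertices, so the decomposition has width 2, which upper-bounds the treewidth. Conversely, {1, 3, 4} is a clique of size 3, and the vertices of any clique must share a bag in every tree decomposition; so some bag has ≥ 3 vertices and tw(G) ≥ 2. Combining the bounds, tw(G) = 2.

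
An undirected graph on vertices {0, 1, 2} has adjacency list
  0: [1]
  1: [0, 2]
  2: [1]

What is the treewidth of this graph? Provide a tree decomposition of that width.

Treewidth 1.
One such decomposition:
Bags: B1 = {1, 2}  B2 = {0, 1}
Tree: B1–B2

Each bag holds 2 vertices, so the decomposition has width 1, which upper-bounds the treewidth. Since G has at least one edge (e.g. 1–2), it is not an edgeless graph, so tw(G) ≥ 1. Hence tw(G) = 1 exactly.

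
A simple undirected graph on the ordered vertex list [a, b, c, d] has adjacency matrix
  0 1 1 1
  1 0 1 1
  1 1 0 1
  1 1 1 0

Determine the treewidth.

A width-3 tree decomposition is:
Bags: B1 = {a, b, c, d}
Tree: (single bag)
A single bag containing all 4 vertices is trivially a valid decomposition of width 3. Conversely, {a, b, c, d} is a clique of size 4, and the vertices of any clique must share a bag in every tree decomposition; so some bag has ≥ 4 vertices and tw(G) ≥ 3. Hence tw(G) = 3 exactly.

3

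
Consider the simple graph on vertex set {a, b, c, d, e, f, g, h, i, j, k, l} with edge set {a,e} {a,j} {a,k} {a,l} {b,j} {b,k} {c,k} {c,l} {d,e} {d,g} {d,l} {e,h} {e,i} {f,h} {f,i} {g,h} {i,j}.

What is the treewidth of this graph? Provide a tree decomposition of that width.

The largest bag has 4 vertices, giving width 3; this decomposition certifies tw(G) ≤ 3. For the lower bound: the 4 vertex sets {f,g,h}, {d}, {e}, {a,i,j,l} are disjoint, each induces a connected subgraph, and every pair is joined by at least one edge of G. Contracting each set to a single vertex therefore yields K_{4} as a minor, and since treewidth is minor-monotone, tw(G) ≥ tw(K_{4}) = 3. Therefore the treewidth is 3.

Treewidth 3.
One such decomposition:
Bags: B1 = {d, f, g, h}  B2 = {d, e, f, h}  B3 = {d, e, f, i}  B4 = {d, e, i, l}  B5 = {a, e, i, l}  B6 = {a, i, j, l}  B7 = {a, c, j, l}  B8 = {a, c, j, k}  B9 = {b, c, j, k}
Tree: B1–B2, B2–B3, B3–B4, B4–B5, B5–B6, B6–B7, B7–B8, B8–B9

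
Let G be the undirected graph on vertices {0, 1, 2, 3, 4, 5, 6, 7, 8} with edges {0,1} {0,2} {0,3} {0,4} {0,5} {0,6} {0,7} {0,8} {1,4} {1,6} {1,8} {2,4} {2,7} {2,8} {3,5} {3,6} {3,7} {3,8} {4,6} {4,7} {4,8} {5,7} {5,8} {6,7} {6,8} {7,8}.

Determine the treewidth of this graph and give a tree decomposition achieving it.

Treewidth 4.
One optimal decomposition is:
Bags: B1 = {0, 4, 6, 7, 8}  B2 = {0, 3, 6, 7, 8}  B3 = {0, 2, 4, 7, 8}  B4 = {0, 1, 4, 6, 8}  B5 = {0, 3, 5, 7, 8}
Tree: B1–B2, B1–B3, B1–B4, B2–B5

Each bag holds 5 vertices, so the decomposition has width 4, which upper-bounds the treewidth. Conversely, {0, 1, 4, 6, 8} is a clique of size 5, and the vertices of any clique must share a bag in every tree decomposition; so some bag has ≥ 5 vertices and tw(G) ≥ 4. The upper and lower bounds meet at 4, so that is the treewidth.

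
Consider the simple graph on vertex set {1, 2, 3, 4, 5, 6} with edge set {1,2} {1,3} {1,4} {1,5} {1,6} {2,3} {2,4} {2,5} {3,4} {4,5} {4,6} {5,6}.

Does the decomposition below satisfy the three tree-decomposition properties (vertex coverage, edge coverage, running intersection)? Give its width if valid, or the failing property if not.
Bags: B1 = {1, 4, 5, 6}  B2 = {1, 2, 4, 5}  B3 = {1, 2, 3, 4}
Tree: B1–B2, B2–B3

Checking the three conditions: (i) the bags cover all of {1, 2, 3, 4, 5, 6}; (ii) for each edge, some bag contains both endpoints; (iii) the bags containing any fixed vertex form a subtree. All hold, so the decomposition is valid with width 4 − 1 = 3.

Yes; width 3.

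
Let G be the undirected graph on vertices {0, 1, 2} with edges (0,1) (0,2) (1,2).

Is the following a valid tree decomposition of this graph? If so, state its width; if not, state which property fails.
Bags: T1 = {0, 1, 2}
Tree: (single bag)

Every vertex of G appears in some bag (union = {0, 1, 2}); every edge is covered by a bag; and for each vertex v the set of bags containing v is connected in the bag tree. The decomposition is therefore valid. The largest bag has 3 vertices, so the width is 2.

Yes; width 2.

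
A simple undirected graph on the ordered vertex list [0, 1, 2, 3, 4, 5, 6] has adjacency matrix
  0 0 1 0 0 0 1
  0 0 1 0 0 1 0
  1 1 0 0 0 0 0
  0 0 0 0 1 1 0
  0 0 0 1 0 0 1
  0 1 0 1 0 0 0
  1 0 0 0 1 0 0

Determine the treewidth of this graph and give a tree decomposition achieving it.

Every bag has size at most 3, so the width is 3 − 1 = 2 and tw(G) ≤ 2. The edges 0–6–4–3–5–1–2–0 form a cycle, so G is not a tree and its treewidth is at least 2. Hence tw(G) = 2 exactly.

Treewidth 2.
One optimal decomposition is:
Bags: B1 = {0, 4, 6}  B2 = {0, 3, 4}  B3 = {0, 3, 5}  B4 = {0, 1, 5}  B5 = {0, 1, 2}
Tree: B1–B2, B2–B3, B3–B4, B4–B5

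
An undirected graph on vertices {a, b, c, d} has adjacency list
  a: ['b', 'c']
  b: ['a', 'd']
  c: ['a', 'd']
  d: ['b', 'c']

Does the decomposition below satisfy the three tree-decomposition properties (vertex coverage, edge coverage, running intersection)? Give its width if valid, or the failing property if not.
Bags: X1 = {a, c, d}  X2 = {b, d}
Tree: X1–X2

A tree decomposition must satisfy three properties: every vertex lies in some bag; for every edge, both endpoints lie together in some bag; and for every vertex, the bags containing it form a connected subtree. Here edge (a,b) lies in no bag, so the decomposition is invalid.

No — edge (a,b) lies in no bag.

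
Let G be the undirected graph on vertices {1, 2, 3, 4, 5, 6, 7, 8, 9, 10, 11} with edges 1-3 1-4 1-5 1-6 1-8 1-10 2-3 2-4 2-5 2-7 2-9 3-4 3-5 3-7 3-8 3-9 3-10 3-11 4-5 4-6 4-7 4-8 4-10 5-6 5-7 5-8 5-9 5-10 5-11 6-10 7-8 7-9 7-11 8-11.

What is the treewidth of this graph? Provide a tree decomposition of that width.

Treewidth 4.
One such decomposition:
Bags: B1 = {3, 4, 5, 7, 8}  B2 = {1, 3, 4, 5, 8}  B3 = {2, 3, 4, 5, 7}  B4 = {1, 3, 4, 5, 10}  B5 = {2, 3, 5, 7, 9}  B6 = {3, 5, 7, 8, 11}  B7 = {1, 4, 5, 6, 10}
Tree: B1–B2, B1–B3, B2–B4, B3–B5, B1–B6, B4–B7

The largest bag has 5 vertices, giving width 4; this decomposition certifies tw(G) ≤ 4. Conversely, {2, 3, 5, 7, 9} is a clique of size 5, and the vertices of any clique must share a bag in every tree decomposition; so some bag has ≥ 5 vertices and tw(G) ≥ 4. Therefore the treewidth is 4.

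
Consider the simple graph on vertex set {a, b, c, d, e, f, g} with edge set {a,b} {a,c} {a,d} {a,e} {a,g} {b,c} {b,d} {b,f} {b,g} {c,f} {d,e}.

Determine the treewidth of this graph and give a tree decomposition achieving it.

The largest bag has 3 vertices, giving width 2; this decomposition certifies tw(G) ≤ 2. For the lower bound, the 3 vertices {a, d, e} are pairwise adjacent, and any tree decomposition puts a clique entirely inside one bag — forcing width ≥ 2. The upper and lower bounds meet at 2, so that is the treewidth.

Treewidth 2.
One such decomposition:
Bags: B1 = {a, b, g}  B2 = {a, b, c}  B3 = {b, c, f}  B4 = {a, b, d}  B5 = {a, d, e}
Tree: B1–B2, B2–B3, B2–B4, B4–B5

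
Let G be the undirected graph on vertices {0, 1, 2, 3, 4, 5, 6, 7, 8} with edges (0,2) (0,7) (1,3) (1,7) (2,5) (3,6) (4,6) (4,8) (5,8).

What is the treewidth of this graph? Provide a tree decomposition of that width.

Every bag has size at most 3, so the width is 3 − 1 = 2 and tw(G) ≤ 2. Since 0–2–5–8–4–6–3–1–7–0 is a cycle in G, G is not acyclic. Forests are exactly the graphs of treewidth ≤ 1, so tw(G) ≥ 2. The upper and lower bounds meet at 2, so that is the treewidth.

Treewidth 2.
One such decomposition:
Bags: B1 = {0, 2, 5}  B2 = {0, 5, 8}  B3 = {0, 4, 8}  B4 = {0, 4, 6}  B5 = {0, 3, 6}  B6 = {0, 1, 3}  B7 = {0, 1, 7}
Tree: B1–B2, B2–B3, B3–B4, B4–B5, B5–B6, B6–B7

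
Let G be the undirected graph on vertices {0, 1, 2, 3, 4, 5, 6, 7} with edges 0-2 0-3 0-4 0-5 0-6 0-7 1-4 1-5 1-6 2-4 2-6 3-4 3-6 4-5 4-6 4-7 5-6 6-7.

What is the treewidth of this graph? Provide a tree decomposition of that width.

Treewidth 3.
One such decomposition:
Bags: B1 = {0, 4, 5, 6}  B2 = {1, 4, 5, 6}  B3 = {0, 3, 4, 6}  B4 = {0, 4, 6, 7}  B5 = {0, 2, 4, 6}
Tree: B1–B2, B1–B3, B3–B4, B3–B5

Each bag holds 4 vertices, so the decomposition has width 3, which upper-bounds the treewidth. For the lower bound, the 4 vertices {0, 2, 4, 6} are pairwise adjacent, and any tree decomposition puts a clique entirely inside one bag — forcing width ≥ 3. Combining the bounds, tw(G) = 3.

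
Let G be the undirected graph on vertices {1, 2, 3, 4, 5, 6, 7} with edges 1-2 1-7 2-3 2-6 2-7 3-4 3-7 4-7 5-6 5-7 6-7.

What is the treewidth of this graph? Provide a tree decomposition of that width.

Every bag has size at most 3, so the width is 3 − 1 = 2 and tw(G) ≤ 2. Conversely, {1, 2, 7} is a clique of size 3, and the vertices of any clique must share a bag in every tree decomposition; so some bag has ≥ 3 vertices and tw(G) ≥ 2. The upper and lower bounds meet at 2, so that is the treewidth.

Treewidth 2.
One optimal decomposition is:
Bags: B1 = {2, 3, 7}  B2 = {2, 6, 7}  B3 = {3, 4, 7}  B4 = {5, 6, 7}  B5 = {1, 2, 7}
Tree: B1–B2, B1–B3, B2–B4, B1–B5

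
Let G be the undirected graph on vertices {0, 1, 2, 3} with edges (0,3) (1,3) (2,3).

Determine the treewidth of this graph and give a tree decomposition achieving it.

Every bag has size at most 2, so the width is 2 − 1 = 1 and tw(G) ≤ 1. Since G has at least one edge (e.g. 3–1), it is not an edgeless graph, so tw(G) ≥ 1. The upper and lower bounds meet at 1, so that is the treewidth.

Treewidth 1.
Bags: B1 = {1, 3}  B2 = {2, 3}  B3 = {0, 3}
Tree: B1–B2, B2–B3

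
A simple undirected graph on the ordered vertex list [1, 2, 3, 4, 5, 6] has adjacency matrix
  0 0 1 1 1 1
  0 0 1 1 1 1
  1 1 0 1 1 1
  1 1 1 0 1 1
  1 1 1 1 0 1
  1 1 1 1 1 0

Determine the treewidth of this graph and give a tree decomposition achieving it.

Every bag has size at most 5, so the width is 5 − 1 = 4 and tw(G) ≤ 4. For the lower bound, the 5 vertices {1, 3, 4, 5, 6} are pairwise adjacent, and any tree decomposition puts a clique entirely inside one bag — forcing width ≥ 4. The upper and lower bounds meet at 4, so that is the treewidth.

Treewidth 4.
Bags: B1 = {1, 3, 4, 5, 6}  B2 = {2, 3, 4, 5, 6}
Tree: B1–B2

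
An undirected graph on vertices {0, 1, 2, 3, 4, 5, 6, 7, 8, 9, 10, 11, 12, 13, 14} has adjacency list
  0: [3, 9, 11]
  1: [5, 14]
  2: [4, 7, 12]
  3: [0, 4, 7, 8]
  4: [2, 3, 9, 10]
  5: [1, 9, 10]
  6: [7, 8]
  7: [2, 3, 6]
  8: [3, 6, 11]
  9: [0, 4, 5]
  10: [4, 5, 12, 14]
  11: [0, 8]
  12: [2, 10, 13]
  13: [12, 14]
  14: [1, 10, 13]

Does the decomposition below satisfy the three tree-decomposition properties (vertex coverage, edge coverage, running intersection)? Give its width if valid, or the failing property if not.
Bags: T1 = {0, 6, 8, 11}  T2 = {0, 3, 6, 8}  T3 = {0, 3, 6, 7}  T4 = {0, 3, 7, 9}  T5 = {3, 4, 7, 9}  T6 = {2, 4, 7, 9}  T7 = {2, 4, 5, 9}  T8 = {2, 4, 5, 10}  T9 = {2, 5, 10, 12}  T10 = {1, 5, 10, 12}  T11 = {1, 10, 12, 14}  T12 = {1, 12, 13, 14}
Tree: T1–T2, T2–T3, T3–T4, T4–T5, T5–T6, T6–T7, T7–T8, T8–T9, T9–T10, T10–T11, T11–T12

Yes; width 3.

Every vertex of G appears in some bag (union = {0, 1, 2, 3, 4, 5, 6, 7, 8, 9, 10, 11, 12, 13, 14}); every edge is covered by a bag; and for each vertex v the set of bags containing v is connected in the bag tree. The decomposition is therefore valid. The largest bag has 4 vertices, so the width is 3.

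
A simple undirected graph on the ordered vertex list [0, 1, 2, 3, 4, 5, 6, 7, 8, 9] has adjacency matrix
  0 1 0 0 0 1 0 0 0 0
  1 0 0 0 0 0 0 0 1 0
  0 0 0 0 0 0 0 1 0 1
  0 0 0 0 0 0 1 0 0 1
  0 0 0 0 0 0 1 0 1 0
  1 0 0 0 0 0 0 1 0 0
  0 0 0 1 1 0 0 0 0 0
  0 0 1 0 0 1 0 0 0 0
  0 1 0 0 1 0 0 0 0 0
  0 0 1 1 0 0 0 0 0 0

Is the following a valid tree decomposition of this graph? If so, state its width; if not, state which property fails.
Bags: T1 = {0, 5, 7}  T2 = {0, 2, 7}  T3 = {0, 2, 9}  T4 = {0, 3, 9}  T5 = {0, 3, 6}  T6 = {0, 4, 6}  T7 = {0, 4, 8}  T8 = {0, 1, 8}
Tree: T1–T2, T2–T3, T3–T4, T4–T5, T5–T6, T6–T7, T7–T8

Vertex coverage: the bags together contain {0, 1, 2, 3, 4, 5, 6, 7, 8, 9}, the full vertex set. Edge coverage: each edge of G has both endpoints in at least one bag. Running intersection: for every vertex, the bags containing it form a connected subtree. All three properties hold, so this is a valid tree decomposition of width max|bag| − 1 = 2, and hence tw(G) ≤ 2.

Yes; width 2.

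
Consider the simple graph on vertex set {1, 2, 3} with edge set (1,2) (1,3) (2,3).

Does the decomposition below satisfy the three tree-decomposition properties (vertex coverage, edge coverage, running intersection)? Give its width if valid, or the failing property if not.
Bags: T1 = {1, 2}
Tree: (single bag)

A tree decomposition must satisfy three properties: every vertex lies in some bag; for every edge, both endpoints lie together in some bag; and for every vertex, the bags containing it form a connected subtree. Here vertex 3 appears in no bag, so the decomposition is invalid.

No — vertex 3 appears in no bag.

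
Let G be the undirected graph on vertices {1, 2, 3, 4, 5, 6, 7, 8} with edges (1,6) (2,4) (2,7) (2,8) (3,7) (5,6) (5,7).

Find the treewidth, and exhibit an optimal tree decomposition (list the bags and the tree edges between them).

Treewidth 1.
One such decomposition:
Bags: B1 = {2, 7}  B2 = {3, 7}  B3 = {5, 7}  B4 = {5, 6}  B5 = {2, 8}  B6 = {2, 4}  B7 = {1, 6}
Tree: B1–B2, B1–B3, B3–B4, B1–B5, B5–B6, B4–B7

The largest bag has 2 vertices, giving width 1; this decomposition certifies tw(G) ≤ 1. Any graph with an edge has treewidth ≥ 1, and G has the edge 7–2. Combining the bounds, tw(G) = 1.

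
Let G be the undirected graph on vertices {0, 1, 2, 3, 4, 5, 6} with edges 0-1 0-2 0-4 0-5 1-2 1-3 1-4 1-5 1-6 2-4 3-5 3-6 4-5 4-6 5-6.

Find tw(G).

A width-3 tree decomposition is:
Bags: B1 = {0, 1, 4, 5}  B2 = {1, 4, 5, 6}  B3 = {1, 3, 5, 6}  B4 = {0, 1, 2, 4}
Tree: B1–B2, B2–B3, B1–B4
Every bag has size at most 4, so the width is 4 − 1 = 3 and tw(G) ≤ 3. On the other hand G contains the 4-clique {1, 3, 5, 6}. A clique must lie in a single bag of any decomposition, so no decomposition can have width below 3. Hence tw(G) = 3 exactly.

3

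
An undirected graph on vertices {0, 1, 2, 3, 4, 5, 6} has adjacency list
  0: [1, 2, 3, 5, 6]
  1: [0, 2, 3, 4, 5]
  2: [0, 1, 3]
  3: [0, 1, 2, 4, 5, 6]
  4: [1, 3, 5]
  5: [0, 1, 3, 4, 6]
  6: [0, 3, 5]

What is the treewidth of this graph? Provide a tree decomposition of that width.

Treewidth 3.
One such decomposition:
Bags: B1 = {0, 3, 5, 6}  B2 = {0, 1, 3, 5}  B3 = {0, 1, 2, 3}  B4 = {1, 3, 4, 5}
Tree: B1–B2, B2–B3, B2–B4

The largest bag has 4 vertices, giving width 3; this decomposition certifies tw(G) ≤ 3. Conversely, {0, 1, 2, 3} is a clique of size 4, and the vertices of any clique must share a bag in every tree decomposition; so some bag has ≥ 4 vertices and tw(G) ≥ 3. Combining the bounds, tw(G) = 3.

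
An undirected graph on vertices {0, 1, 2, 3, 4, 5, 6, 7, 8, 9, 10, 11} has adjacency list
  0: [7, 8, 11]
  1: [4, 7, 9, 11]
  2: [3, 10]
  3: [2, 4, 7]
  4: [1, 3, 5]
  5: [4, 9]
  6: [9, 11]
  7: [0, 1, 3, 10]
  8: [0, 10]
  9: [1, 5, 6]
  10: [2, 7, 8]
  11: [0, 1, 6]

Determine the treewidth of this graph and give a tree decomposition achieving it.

Treewidth 3.
One such decomposition:
Bags: B1 = {5, 6, 9, 11}  B2 = {1, 5, 9, 11}  B3 = {1, 4, 5, 11}  B4 = {0, 1, 4, 11}  B5 = {0, 1, 4, 7}  B6 = {0, 3, 4, 7}  B7 = {0, 3, 7, 8}  B8 = {3, 7, 8, 10}  B9 = {2, 3, 8, 10}
Tree: B1–B2, B2–B3, B3–B4, B4–B5, B5–B6, B6–B7, B7–B8, B8–B9

Every bag has size at most 4, so the width is 4 − 1 = 3 and tw(G) ≤ 3. For the lower bound: the 4 vertex sets {5,6,9}, {11}, {1}, {0,3,4,7} are disjoint, each induces a connected subgraph, and every pair is joined by at least one edge of G. Contracting each set to a single vertex therefore yields K_{4} as a minor, and since treewidth is minor-monotone, tw(G) ≥ tw(K_{4}) = 3. Combining the bounds, tw(G) = 3.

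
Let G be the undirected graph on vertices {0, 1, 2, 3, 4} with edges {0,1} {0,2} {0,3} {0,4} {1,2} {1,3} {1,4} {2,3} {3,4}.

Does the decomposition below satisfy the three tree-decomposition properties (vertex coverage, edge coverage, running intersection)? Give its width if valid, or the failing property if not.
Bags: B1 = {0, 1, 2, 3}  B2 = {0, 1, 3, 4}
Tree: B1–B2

Yes; width 3.

Vertex coverage: the bags together contain {0, 1, 2, 3, 4}, the full vertex set. Edge coverage: each edge of G has both endpoints in at least one bag. Running intersection: for every vertex, the bags containing it form a connected subtree. All three properties hold, so this is a valid tree decomposition of width max|bag| − 1 = 3, and hence tw(G) ≤ 3.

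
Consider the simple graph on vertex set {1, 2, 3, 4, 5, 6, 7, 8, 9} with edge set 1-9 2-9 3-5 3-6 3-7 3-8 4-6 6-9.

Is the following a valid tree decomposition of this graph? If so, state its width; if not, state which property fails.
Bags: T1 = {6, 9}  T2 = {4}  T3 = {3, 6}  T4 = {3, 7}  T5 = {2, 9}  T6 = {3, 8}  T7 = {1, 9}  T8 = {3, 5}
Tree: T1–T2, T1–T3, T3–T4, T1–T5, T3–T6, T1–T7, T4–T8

No — edge (6,4) lies in no bag.

A tree decomposition must satisfy three properties: every vertex lies in some bag; for every edge, both endpoints lie together in some bag; and for every vertex, the bags containing it form a connected subtree. Here edge (6,4) lies in no bag, so the decomposition is invalid.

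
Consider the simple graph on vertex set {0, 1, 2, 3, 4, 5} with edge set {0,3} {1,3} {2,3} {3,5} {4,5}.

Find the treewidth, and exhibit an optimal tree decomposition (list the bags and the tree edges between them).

Treewidth 1.
Bags: B1 = {0, 3}  B2 = {1, 3}  B3 = {3, 5}  B4 = {4, 5}  B5 = {2, 3}
Tree: B1–B2, B1–B3, B3–B4, B2–B5

Each bag holds 2 vertices, so the decomposition has width 1, which upper-bounds the treewidth. Any graph with an edge has treewidth ≥ 1, and G has the edge 0–3. Therefore the treewidth is 1.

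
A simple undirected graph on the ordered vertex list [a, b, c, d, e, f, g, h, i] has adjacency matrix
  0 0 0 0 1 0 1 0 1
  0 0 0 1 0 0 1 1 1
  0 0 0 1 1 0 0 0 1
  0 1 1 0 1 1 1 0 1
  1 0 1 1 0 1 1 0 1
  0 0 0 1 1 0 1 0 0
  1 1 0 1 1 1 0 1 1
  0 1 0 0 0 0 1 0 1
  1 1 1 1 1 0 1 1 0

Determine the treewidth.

3

A width-3 tree decomposition is:
Bags: B1 = {d, e, g, i}  B2 = {d, e, f, g}  B3 = {c, d, e, i}  B4 = {b, d, g, i}  B5 = {b, g, h, i}  B6 = {a, e, g, i}
Tree: B1–B2, B1–B3, B1–B4, B4–B5, B1–B6
Every bag has size at most 4, so the width is 4 − 1 = 3 and tw(G) ≤ 3. Conversely, {d, e, f, g} is a clique of size 4, and the vertices of any clique must share a bag in every tree decomposition; so some bag has ≥ 4 vertices and tw(G) ≥ 3. Hence tw(G) = 3 exactly.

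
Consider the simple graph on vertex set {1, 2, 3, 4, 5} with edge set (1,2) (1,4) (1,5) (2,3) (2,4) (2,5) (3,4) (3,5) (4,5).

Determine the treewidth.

A width-3 tree decomposition is:
Bags: B1 = {1, 2, 4, 5}  B2 = {2, 3, 4, 5}
Tree: B1–B2
Every bag has size at most 4, so the width is 4 − 1 = 3 and tw(G) ≤ 3. For the lower bound, the 4 vertices {1, 2, 4, 5} are pairwise adjacent, and any tree decomposition puts a clique entirely inside one bag — forcing width ≥ 3. Hence tw(G) = 3 exactly.

3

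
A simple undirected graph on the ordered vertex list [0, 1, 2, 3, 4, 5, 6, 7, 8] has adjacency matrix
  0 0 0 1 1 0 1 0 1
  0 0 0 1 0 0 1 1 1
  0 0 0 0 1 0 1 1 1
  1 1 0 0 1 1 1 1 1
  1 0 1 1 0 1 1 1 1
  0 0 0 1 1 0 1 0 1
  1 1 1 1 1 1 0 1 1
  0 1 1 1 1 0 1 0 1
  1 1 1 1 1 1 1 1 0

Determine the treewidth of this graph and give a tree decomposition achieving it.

Treewidth 4.
One such decomposition:
Bags: B1 = {3, 4, 5, 6, 8}  B2 = {3, 4, 6, 7, 8}  B3 = {2, 4, 6, 7, 8}  B4 = {1, 3, 6, 7, 8}  B5 = {0, 3, 4, 6, 8}
Tree: B1–B2, B2–B3, B2–B4, B2–B5

Each bag holds 5 vertices, so the decomposition has width 4, which upper-bounds the treewidth. For the lower bound, the 5 vertices {2, 4, 6, 7, 8} are pairwise adjacent, and any tree decomposition puts a clique entirely inside one bag — forcing width ≥ 4. The upper and lower bounds meet at 4, so that is the treewidth.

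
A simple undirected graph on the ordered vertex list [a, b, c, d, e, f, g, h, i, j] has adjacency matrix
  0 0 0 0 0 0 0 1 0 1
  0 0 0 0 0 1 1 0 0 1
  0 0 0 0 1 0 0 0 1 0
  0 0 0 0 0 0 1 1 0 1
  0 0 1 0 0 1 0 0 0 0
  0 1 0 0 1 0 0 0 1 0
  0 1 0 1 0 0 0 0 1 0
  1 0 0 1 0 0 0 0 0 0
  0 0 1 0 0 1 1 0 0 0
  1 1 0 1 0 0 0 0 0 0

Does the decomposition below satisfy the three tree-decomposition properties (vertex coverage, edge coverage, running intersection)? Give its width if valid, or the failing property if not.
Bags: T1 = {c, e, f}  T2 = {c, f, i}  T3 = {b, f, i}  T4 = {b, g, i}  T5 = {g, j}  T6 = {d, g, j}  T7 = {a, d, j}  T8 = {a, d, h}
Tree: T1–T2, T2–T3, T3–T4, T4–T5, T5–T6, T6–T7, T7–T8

No — edge (b,j) lies in no bag.

A tree decomposition must satisfy three properties: every vertex lies in some bag; for every edge, both endpoints lie together in some bag; and for every vertex, the bags containing it form a connected subtree. Here edge (b,j) lies in no bag, so the decomposition is invalid.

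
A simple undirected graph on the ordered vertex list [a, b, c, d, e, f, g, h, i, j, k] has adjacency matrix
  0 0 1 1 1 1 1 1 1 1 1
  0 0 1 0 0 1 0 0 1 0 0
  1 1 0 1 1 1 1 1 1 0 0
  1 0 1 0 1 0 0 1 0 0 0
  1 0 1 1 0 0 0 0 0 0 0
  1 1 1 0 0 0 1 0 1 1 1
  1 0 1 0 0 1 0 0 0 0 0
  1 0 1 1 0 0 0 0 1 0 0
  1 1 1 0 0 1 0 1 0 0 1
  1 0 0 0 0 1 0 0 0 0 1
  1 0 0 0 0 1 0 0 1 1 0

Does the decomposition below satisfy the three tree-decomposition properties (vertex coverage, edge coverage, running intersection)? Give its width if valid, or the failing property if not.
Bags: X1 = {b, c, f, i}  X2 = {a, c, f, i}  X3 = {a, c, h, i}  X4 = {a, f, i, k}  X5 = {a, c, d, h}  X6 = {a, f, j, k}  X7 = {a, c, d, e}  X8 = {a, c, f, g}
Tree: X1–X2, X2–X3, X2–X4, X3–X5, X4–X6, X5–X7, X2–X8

Yes; width 3.

Checking the three conditions: (i) the bags cover all of {a, b, c, d, e, f, g, h, i, j, k}; (ii) for each edge, some bag contains both endpoints; (iii) the bags containing any fixed vertex form a subtree. All hold, so the decomposition is valid with width 4 − 1 = 3.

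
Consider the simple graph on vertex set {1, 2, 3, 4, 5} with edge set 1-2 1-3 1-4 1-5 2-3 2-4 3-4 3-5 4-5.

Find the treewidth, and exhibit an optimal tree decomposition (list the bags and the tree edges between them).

Treewidth 3.
One optimal decomposition is:
Bags: B1 = {1, 2, 3, 4}  B2 = {1, 3, 4, 5}
Tree: B1–B2

The largest bag has 4 vertices, giving width 3; this decomposition certifies tw(G) ≤ 3. Conversely, {1, 2, 3, 4} is a clique of size 4, and the vertices of any clique must share a bag in every tree decomposition; so some bag has ≥ 4 vertices and tw(G) ≥ 3. Therefore the treewidth is 3.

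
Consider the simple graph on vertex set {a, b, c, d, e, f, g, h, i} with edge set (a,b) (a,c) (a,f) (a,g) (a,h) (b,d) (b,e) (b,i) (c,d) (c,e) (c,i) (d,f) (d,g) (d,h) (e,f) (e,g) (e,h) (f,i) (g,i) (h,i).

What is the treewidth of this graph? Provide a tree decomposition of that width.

The largest bag has 5 vertices, giving width 4; this decomposition certifies tw(G) ≤ 4. For the lower bound: the 5 vertex sets {f,i}, {c,e}, {d,g}, {a}, {b} are disjoint, each induces a connected subgraph, and every pair is joined by at least one edge of G. Contracting each set to a single vertex therefore yields K_{5} as a minor, and since treewidth is minor-monotone, tw(G) ≥ tw(K_{5}) = 4. Combining the bounds, tw(G) = 4.

Treewidth 4.
Bags: B1 = {a, d, e, f, i}  B2 = {a, c, d, e, i}  B3 = {a, d, e, g, i}  B4 = {a, b, d, e, i}  B5 = {a, d, e, h, i}
Tree: B1–B2, B2–B3, B3–B4, B4–B5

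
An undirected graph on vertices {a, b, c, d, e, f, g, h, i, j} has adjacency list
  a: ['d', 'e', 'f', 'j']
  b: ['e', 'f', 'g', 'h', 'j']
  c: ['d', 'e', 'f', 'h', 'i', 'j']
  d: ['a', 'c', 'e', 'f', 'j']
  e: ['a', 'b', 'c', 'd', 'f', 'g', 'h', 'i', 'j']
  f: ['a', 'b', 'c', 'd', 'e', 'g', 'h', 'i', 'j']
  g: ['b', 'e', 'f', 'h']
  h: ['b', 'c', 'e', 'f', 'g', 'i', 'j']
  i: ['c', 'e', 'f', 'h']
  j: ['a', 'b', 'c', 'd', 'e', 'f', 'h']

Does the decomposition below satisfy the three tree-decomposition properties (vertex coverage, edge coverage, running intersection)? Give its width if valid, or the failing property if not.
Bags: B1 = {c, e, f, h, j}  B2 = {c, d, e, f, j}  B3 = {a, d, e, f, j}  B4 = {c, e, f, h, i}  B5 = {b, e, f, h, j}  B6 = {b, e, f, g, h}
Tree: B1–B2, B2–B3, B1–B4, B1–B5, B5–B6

Yes; width 4.

Every vertex of G appears in some bag (union = {a, b, c, d, e, f, g, h, i, j}); every edge is covered by a bag; and for each vertex v the set of bags containing v is connected in the bag tree. The decomposition is therefore valid. The largest bag has 5 vertices, so the width is 4.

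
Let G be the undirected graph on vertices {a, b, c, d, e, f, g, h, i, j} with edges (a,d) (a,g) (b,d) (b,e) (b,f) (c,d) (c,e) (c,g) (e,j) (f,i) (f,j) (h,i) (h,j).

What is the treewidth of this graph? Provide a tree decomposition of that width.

Every bag has size at most 3, so the width is 3 − 1 = 2 and tw(G) ≤ 2. For the lower bound, G contains the cycle g–a–d–c–g, so G is not a forest; only forests have treewidth ≤ 1, hence tw(G) ≥ 2. The upper and lower bounds meet at 2, so that is the treewidth.

Treewidth 2.
Bags: B1 = {a, c, g}  B2 = {a, c, d}  B3 = {c, d, e}  B4 = {b, d, e}  B5 = {b, e, j}  B6 = {b, f, j}  B7 = {f, h, j}  B8 = {f, h, i}
Tree: B1–B2, B2–B3, B3–B4, B4–B5, B5–B6, B6–B7, B7–B8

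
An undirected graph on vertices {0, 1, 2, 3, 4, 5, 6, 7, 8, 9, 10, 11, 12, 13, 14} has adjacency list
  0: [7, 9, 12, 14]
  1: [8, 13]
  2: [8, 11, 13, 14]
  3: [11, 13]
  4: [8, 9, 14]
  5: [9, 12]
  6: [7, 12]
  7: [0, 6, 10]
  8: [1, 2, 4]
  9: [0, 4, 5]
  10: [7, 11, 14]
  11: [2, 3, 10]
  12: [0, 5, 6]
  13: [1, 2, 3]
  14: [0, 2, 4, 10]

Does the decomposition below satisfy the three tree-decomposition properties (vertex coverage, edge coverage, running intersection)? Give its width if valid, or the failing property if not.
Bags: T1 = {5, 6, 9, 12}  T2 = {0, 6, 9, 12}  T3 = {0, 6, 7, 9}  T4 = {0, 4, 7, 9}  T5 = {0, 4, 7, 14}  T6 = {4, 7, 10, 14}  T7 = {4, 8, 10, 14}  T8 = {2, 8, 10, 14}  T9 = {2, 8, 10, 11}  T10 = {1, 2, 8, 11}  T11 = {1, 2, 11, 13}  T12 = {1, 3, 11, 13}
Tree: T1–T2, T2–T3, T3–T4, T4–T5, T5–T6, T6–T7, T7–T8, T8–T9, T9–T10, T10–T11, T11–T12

Vertex coverage: the bags together contain {0, 1, 2, 3, 4, 5, 6, 7, 8, 9, 10, 11, 12, 13, 14}, the full vertex set. Edge coverage: each edge of G has both endpoints in at least one bag. Running intersection: for every vertex, the bags containing it form a connected subtree. All three properties hold, so this is a valid tree decomposition of width max|bag| − 1 = 3, and hence tw(G) ≤ 3.

Yes; width 3.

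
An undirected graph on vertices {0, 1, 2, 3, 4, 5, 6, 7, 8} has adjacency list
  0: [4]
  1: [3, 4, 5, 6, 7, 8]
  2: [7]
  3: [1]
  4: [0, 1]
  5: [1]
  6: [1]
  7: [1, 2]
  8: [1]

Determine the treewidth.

1

A width-1 tree decomposition is:
Bags: B1 = {1, 5}  B2 = {1, 4}  B3 = {0, 4}  B4 = {1, 7}  B5 = {2, 7}  B6 = {1, 3}  B7 = {1, 8}  B8 = {1, 6}
Tree: B1–B2, B2–B3, B1–B4, B4–B5, B4–B6, B1–B7, B4–B8
Each bag holds 2 vertices, so the decomposition has width 1, which upper-bounds the treewidth. Any graph with an edge has treewidth ≥ 1, and G has the edge 1–5. The upper and lower bounds meet at 1, so that is the treewidth.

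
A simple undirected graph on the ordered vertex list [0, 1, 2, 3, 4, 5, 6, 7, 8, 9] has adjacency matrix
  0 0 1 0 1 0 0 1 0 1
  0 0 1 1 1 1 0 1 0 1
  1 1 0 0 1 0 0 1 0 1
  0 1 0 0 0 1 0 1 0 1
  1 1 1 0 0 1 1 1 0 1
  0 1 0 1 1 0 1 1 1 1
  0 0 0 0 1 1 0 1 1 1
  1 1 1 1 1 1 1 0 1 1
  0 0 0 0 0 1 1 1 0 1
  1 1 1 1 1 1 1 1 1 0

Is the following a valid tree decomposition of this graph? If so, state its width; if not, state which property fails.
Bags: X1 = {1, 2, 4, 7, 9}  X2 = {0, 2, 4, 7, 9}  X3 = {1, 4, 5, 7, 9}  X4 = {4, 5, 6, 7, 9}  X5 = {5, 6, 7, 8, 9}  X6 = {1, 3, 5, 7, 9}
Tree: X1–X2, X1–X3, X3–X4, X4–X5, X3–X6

Yes; width 4.

Every vertex of G appears in some bag (union = {0, 1, 2, 3, 4, 5, 6, 7, 8, 9}); every edge is covered by a bag; and for each vertex v the set of bags containing v is connected in the bag tree. The decomposition is therefore valid. The largest bag has 5 vertices, so the width is 4.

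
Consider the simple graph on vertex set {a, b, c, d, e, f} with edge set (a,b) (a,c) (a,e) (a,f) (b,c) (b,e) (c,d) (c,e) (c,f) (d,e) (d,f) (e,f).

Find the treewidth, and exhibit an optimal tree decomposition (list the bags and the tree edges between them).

Treewidth 3.
One such decomposition:
Bags: B1 = {a, c, e, f}  B2 = {c, d, e, f}  B3 = {a, b, c, e}
Tree: B1–B2, B1–B3

Each bag holds 4 vertices, so the decomposition has width 3, which upper-bounds the treewidth. Conversely, {c, d, e, f} is a clique of size 4, and the vertices of any clique must share a bag in every tree decomposition; so some bag has ≥ 4 vertices and tw(G) ≥ 3. Combining the bounds, tw(G) = 3.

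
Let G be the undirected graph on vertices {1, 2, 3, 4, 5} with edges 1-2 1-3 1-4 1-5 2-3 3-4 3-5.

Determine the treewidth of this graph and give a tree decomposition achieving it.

Treewidth 2.
One such decomposition:
Bags: B1 = {1, 3, 5}  B2 = {1, 3, 4}  B3 = {1, 2, 3}
Tree: B1–B2, B2–B3

The largest bag has 3 vertices, giving width 2; this decomposition certifies tw(G) ≤ 2. On the other hand G contains the 3-clique {1, 2, 3}. A clique must lie in a single bag of any decomposition, so no decomposition can have width below 2. The upper and lower bounds meet at 2, so that is the treewidth.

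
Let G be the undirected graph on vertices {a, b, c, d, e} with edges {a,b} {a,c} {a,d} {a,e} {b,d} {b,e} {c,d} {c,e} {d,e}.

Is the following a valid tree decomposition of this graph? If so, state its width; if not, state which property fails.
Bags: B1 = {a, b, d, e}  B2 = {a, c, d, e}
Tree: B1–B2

Vertex coverage: the bags together contain {a, b, c, d, e}, the full vertex set. Edge coverage: each edge of G has both endpoints in at least one bag. Running intersection: for every vertex, the bags containing it form a connected subtree. All three properties hold, so this is a valid tree decomposition of width max|bag| − 1 = 3, and hence tw(G) ≤ 3.

Yes; width 3.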